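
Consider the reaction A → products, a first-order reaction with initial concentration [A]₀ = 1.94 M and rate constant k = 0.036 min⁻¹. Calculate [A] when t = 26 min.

0.7609 M

Step 1: For a first-order reaction: [A] = [A]₀ × e^(-kt)
Step 2: [A] = 1.94 × e^(-0.036 × 26)
Step 3: [A] = 1.94 × e^(-0.936)
Step 4: [A] = 1.94 × 0.392193 = 0.7609 M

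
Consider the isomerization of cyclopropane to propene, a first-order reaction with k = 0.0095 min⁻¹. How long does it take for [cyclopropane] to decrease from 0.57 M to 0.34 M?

54.39 min

Step 1: For first-order: t = ln([cyclopropane]₀/[cyclopropane])/k
Step 2: t = ln(0.57/0.34)/0.0095
Step 3: t = ln(1.676)/0.0095
Step 4: t = 0.5167/0.0095 = 54.39 min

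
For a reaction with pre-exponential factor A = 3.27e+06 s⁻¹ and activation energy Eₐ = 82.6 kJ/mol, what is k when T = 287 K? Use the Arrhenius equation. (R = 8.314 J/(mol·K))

3.02e-09 s⁻¹

Step 1: Use the Arrhenius equation: k = A × exp(-Eₐ/RT)
Step 2: Convert Eₐ to J/mol: 82.6 kJ/mol = 82600 J/mol
Step 3: Calculate the exponent: -Eₐ/(RT) = -82600/(8.314 × 287) = -34.61690
Step 4: k = 3.27e+06 × exp(-34.61690)
Step 5: k = 3.27e+06 × 9.24850e-16 = 3.0243e-09 s⁻¹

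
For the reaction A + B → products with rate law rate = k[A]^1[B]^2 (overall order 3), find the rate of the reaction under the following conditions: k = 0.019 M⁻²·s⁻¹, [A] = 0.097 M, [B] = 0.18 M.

5.971e-05 M/s

Step 1: The rate law is rate = k[A]^1[B]^2, overall order = 1+2 = 3
Step 2: Substitute values: rate = 0.019 × (0.097)^1 × (0.18)^2
Step 3: rate = 0.019 × 0.097 × 0.0324 = 5.97132e-05 M/s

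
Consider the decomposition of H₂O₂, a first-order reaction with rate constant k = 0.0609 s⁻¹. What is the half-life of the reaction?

11.38 s

Step 1: For a first-order reaction, t₁/₂ = ln(2)/k
Step 2: t₁/₂ = ln(2)/0.0609
Step 3: t₁/₂ = 0.6931/0.0609 = 11.38 s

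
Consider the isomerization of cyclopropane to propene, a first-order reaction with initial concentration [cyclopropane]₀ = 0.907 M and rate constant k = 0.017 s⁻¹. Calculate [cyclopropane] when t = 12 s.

0.7396 M

Step 1: For a first-order reaction: [cyclopropane] = [cyclopropane]₀ × e^(-kt)
Step 2: [cyclopropane] = 0.907 × e^(-0.017 × 12)
Step 3: [cyclopropane] = 0.907 × e^(-0.204)
Step 4: [cyclopropane] = 0.907 × 0.815462 = 0.7396 M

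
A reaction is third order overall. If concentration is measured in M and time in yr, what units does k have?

M⁻²·yr⁻¹

Step 1: For overall order n, rate = k × (concentration)^n.
Step 2: Rate has units M·yr⁻¹; concentration term has units M^3.
Step 3: k = rate / (concentration)^n, so units of k = M^(1-3)·yr⁻¹ = M⁻²·yr⁻¹.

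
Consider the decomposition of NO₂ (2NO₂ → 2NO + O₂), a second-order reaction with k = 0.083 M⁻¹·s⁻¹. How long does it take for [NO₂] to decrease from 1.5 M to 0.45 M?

18.74 s

Step 1: For second-order: t = (1/[NO₂] - 1/[NO₂]₀)/k
Step 2: t = (1/0.45 - 1/1.5)/0.083
Step 3: t = (2.222 - 0.6667)/0.083
Step 4: t = 1.556/0.083 = 18.74 s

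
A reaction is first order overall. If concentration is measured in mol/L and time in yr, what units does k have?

yr⁻¹

Step 1: For overall order n, rate = k × (concentration)^n.
Step 2: Rate has units mol/L·yr⁻¹; concentration term has units (mol/L)^1.
Step 3: k = rate / (concentration)^n, so units of k = (mol/L)^(1-1)·yr⁻¹ = yr⁻¹.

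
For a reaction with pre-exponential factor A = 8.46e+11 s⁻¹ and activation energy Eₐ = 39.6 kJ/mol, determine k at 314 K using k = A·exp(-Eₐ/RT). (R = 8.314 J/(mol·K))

2.19e+05 s⁻¹

Step 1: Use the Arrhenius equation: k = A × exp(-Eₐ/RT)
Step 2: Convert Eₐ to J/mol: 39.6 kJ/mol = 39600 J/mol
Step 3: Calculate the exponent: -Eₐ/(RT) = -39600/(8.314 × 314) = -15.16895
Step 4: k = 8.46e+11 × exp(-15.16895)
Step 5: k = 8.46e+11 × 2.58350e-07 = 2.1856e+05 s⁻¹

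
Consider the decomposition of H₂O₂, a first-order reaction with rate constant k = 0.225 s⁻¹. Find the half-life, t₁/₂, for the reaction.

3.081 s

Step 1: For a first-order reaction, t₁/₂ = ln(2)/k
Step 2: t₁/₂ = ln(2)/0.225
Step 3: t₁/₂ = 0.6931/0.225 = 3.081 s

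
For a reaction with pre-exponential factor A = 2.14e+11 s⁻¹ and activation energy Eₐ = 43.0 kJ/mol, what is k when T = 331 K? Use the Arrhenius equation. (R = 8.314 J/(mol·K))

3.50e+04 s⁻¹

Step 1: Use the Arrhenius equation: k = A × exp(-Eₐ/RT)
Step 2: Convert Eₐ to J/mol: 43.0 kJ/mol = 43000 J/mol
Step 3: Calculate the exponent: -Eₐ/(RT) = -43000/(8.314 × 331) = -15.62537
Step 4: k = 2.14e+11 × exp(-15.62537)
Step 5: k = 2.14e+11 × 1.63677e-07 = 3.5027e+04 s⁻¹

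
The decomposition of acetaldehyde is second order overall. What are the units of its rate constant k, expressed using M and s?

M⁻¹·s⁻¹

Step 1: For overall order n, rate = k × (concentration)^n.
Step 2: Rate has units M·s⁻¹; concentration term has units M^2.
Step 3: k = rate / (concentration)^n, so units of k = M^(1-2)·s⁻¹ = M⁻¹·s⁻¹.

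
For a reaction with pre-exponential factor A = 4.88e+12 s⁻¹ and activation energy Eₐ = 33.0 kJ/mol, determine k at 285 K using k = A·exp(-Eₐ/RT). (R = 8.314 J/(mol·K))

4.36e+06 s⁻¹

Step 1: Use the Arrhenius equation: k = A × exp(-Eₐ/RT)
Step 2: Convert Eₐ to J/mol: 33.0 kJ/mol = 33000 J/mol
Step 3: Calculate the exponent: -Eₐ/(RT) = -33000/(8.314 × 285) = -13.92705
Step 4: k = 4.88e+12 × exp(-13.92705)
Step 5: k = 4.88e+12 × 8.94456e-07 = 4.3649e+06 s⁻¹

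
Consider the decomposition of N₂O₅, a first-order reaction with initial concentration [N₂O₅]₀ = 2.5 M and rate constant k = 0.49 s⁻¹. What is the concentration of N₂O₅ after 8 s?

0.0496 M

Step 1: For a first-order reaction: [N₂O₅] = [N₂O₅]₀ × e^(-kt)
Step 2: [N₂O₅] = 2.5 × e^(-0.49 × 8)
Step 3: [N₂O₅] = 2.5 × e^(-3.92)
Step 4: [N₂O₅] = 2.5 × 0.0198411 = 0.0496 M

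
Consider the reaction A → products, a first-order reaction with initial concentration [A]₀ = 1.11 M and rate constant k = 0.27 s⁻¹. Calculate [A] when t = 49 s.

1.993e-06 M

Step 1: For a first-order reaction: [A] = [A]₀ × e^(-kt)
Step 2: [A] = 1.11 × e^(-0.27 × 49)
Step 3: [A] = 1.11 × e^(-13.23)
Step 4: [A] = 1.11 × 1.79591e-06 = 1.993e-06 M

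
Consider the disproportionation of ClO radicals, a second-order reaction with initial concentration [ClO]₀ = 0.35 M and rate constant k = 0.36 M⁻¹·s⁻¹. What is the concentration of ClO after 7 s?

0.186 M

Step 1: For a second-order reaction: 1/[ClO] = 1/[ClO]₀ + kt
Step 2: 1/[ClO] = 1/0.35 + 0.36 × 7
Step 3: 1/[ClO] = 2.857 + 2.52 = 5.377
Step 4: [ClO] = 1/5.377 = 0.186 M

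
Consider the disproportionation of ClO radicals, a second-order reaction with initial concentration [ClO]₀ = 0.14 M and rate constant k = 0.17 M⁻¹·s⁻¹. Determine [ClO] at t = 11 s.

0.111 M

Step 1: For a second-order reaction: 1/[ClO] = 1/[ClO]₀ + kt
Step 2: 1/[ClO] = 1/0.14 + 0.17 × 11
Step 3: 1/[ClO] = 7.143 + 1.87 = 9.013
Step 4: [ClO] = 1/9.013 = 0.111 M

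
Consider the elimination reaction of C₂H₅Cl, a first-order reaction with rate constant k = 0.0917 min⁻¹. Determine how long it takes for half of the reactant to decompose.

7.559 min

Step 1: For a first-order reaction, t₁/₂ = ln(2)/k
Step 2: t₁/₂ = ln(2)/0.0917
Step 3: t₁/₂ = 0.6931/0.0917 = 7.559 min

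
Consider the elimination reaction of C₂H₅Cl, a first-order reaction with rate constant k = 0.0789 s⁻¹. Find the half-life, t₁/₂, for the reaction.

8.785 s

Step 1: For a first-order reaction, t₁/₂ = ln(2)/k
Step 2: t₁/₂ = ln(2)/0.0789
Step 3: t₁/₂ = 0.6931/0.0789 = 8.785 s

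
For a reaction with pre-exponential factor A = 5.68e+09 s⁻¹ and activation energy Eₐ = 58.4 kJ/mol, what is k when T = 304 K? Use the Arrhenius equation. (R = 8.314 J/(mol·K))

5.24e-01 s⁻¹

Step 1: Use the Arrhenius equation: k = A × exp(-Eₐ/RT)
Step 2: Convert Eₐ to J/mol: 58.4 kJ/mol = 58400 J/mol
Step 3: Calculate the exponent: -Eₐ/(RT) = -58400/(8.314 × 304) = -23.10624
Step 4: k = 5.68e+09 × exp(-23.10624)
Step 5: k = 5.68e+09 × 9.22757e-11 = 5.2413e-01 s⁻¹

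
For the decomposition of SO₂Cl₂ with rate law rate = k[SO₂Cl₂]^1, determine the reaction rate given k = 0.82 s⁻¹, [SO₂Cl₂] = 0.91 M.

0.7462 M/s

Step 1: Identify the rate law: rate = k[SO₂Cl₂]^1
Step 2: Substitute values: rate = 0.82 × (0.91)^1
Step 3: Calculate: rate = 0.82 × 0.91 = 0.7462 M/s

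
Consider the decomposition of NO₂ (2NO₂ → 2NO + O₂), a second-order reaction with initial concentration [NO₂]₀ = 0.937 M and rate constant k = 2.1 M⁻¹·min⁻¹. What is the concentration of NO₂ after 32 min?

0.01465 M

Step 1: For a second-order reaction: 1/[NO₂] = 1/[NO₂]₀ + kt
Step 2: 1/[NO₂] = 1/0.937 + 2.1 × 32
Step 3: 1/[NO₂] = 1.067 + 67.2 = 68.27
Step 4: [NO₂] = 1/68.27 = 0.01465 M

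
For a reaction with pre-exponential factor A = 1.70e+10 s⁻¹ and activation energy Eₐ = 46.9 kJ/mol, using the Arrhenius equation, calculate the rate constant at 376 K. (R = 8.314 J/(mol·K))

5.19e+03 s⁻¹

Step 1: Use the Arrhenius equation: k = A × exp(-Eₐ/RT)
Step 2: Convert Eₐ to J/mol: 46.9 kJ/mol = 46900 J/mol
Step 3: Calculate the exponent: -Eₐ/(RT) = -46900/(8.314 × 376) = -15.00289
Step 4: k = 1.70e+10 × exp(-15.00289)
Step 5: k = 1.70e+10 × 3.05020e-07 = 5.1853e+03 s⁻¹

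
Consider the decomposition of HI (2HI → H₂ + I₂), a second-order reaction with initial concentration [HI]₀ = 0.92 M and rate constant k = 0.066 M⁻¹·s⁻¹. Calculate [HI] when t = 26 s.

0.3568 M

Step 1: For a second-order reaction: 1/[HI] = 1/[HI]₀ + kt
Step 2: 1/[HI] = 1/0.92 + 0.066 × 26
Step 3: 1/[HI] = 1.087 + 1.716 = 2.803
Step 4: [HI] = 1/2.803 = 0.3568 M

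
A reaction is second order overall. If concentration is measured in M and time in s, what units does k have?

M⁻¹·s⁻¹

Step 1: For overall order n, rate = k × (concentration)^n.
Step 2: Rate has units M·s⁻¹; concentration term has units M^2.
Step 3: k = rate / (concentration)^n, so units of k = M^(1-2)·s⁻¹ = M⁻¹·s⁻¹.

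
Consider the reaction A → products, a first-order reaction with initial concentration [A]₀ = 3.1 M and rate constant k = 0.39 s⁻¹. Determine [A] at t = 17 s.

0.004093 M

Step 1: For a first-order reaction: [A] = [A]₀ × e^(-kt)
Step 2: [A] = 3.1 × e^(-0.39 × 17)
Step 3: [A] = 3.1 × e^(-6.63)
Step 4: [A] = 3.1 × 0.00132016 = 0.004093 M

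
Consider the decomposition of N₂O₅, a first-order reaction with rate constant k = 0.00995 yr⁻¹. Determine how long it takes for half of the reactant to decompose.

69.66 yr

Step 1: For a first-order reaction, t₁/₂ = ln(2)/k
Step 2: t₁/₂ = ln(2)/0.00995
Step 3: t₁/₂ = 0.6931/0.00995 = 69.66 yr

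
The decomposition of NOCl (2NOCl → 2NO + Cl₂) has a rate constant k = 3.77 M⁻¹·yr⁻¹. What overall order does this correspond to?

second order (2)

Step 1: The units of k for an nth-order reaction are (concentration)^(1-n)·(time)⁻¹.
Step 2: Here k has units M⁻¹·yr⁻¹, so the concentration exponent is -1.
Step 3: 1 - n = -1 ⇒ n = 2. The reaction is second order.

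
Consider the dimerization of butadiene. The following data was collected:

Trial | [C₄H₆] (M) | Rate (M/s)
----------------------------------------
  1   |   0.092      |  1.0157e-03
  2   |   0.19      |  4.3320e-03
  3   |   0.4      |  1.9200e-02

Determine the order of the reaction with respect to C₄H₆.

second order (2)

Step 1: Compare trials to find order n where rate₂/rate₁ = ([C₄H₆]₂/[C₄H₆]₁)^n
Step 2: rate₂/rate₁ = 4.3320e-03/1.0157e-03 = 4.265
Step 3: [C₄H₆]₂/[C₄H₆]₁ = 0.19/0.092 = 2.065
Step 4: n = ln(4.265)/ln(2.065) = 2.00 ≈ 2
Step 5: The reaction is second order in C₄H₆.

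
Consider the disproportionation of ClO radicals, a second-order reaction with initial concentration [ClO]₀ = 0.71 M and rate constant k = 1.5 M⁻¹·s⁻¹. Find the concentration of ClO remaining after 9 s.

0.06708 M

Step 1: For a second-order reaction: 1/[ClO] = 1/[ClO]₀ + kt
Step 2: 1/[ClO] = 1/0.71 + 1.5 × 9
Step 3: 1/[ClO] = 1.408 + 13.5 = 14.91
Step 4: [ClO] = 1/14.91 = 0.06708 M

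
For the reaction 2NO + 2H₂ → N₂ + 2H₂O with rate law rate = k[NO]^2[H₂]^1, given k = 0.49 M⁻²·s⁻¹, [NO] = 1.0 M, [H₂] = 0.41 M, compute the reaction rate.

0.2009 M/s

Step 1: The rate law is rate = k[NO]^2[H₂]^1
Step 2: Substitute: rate = 0.49 × (1.0)^2 × (0.41)^1
Step 3: rate = 0.49 × 1 × 0.41 = 0.2009 M/s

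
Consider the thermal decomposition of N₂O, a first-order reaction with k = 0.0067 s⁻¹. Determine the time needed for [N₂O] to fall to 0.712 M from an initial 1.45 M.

106.2 s

Step 1: For first-order: t = ln([N₂O]₀/[N₂O])/k
Step 2: t = ln(1.45/0.712)/0.0067
Step 3: t = ln(2.037)/0.0067
Step 4: t = 0.7112/0.0067 = 106.2 s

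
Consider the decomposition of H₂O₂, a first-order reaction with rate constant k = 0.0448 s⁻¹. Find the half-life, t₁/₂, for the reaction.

15.47 s

Step 1: For a first-order reaction, t₁/₂ = ln(2)/k
Step 2: t₁/₂ = ln(2)/0.0448
Step 3: t₁/₂ = 0.6931/0.0448 = 15.47 s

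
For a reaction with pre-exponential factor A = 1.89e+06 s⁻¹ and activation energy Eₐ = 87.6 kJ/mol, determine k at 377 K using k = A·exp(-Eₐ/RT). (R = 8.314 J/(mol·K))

1.38e-06 s⁻¹

Step 1: Use the Arrhenius equation: k = A × exp(-Eₐ/RT)
Step 2: Convert Eₐ to J/mol: 87.6 kJ/mol = 87600 J/mol
Step 3: Calculate the exponent: -Eₐ/(RT) = -87600/(8.314 × 377) = -27.94813
Step 4: k = 1.89e+06 × exp(-27.94813)
Step 5: k = 1.89e+06 × 7.28251e-13 = 1.3764e-06 s⁻¹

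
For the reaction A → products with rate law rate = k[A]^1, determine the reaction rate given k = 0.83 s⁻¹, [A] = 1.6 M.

1.328 M/s

Step 1: Identify the rate law: rate = k[A]^1
Step 2: Substitute values: rate = 0.83 × (1.6)^1
Step 3: Calculate: rate = 0.83 × 1.6 = 1.328 M/s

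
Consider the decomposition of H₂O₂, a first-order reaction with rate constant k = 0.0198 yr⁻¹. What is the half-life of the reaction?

35.01 yr

Step 1: For a first-order reaction, t₁/₂ = ln(2)/k
Step 2: t₁/₂ = ln(2)/0.0198
Step 3: t₁/₂ = 0.6931/0.0198 = 35.01 yr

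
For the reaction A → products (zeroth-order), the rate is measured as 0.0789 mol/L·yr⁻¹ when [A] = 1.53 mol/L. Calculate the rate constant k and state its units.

0.0789 mol/L·yr⁻¹

Step 1: For a zeroth-order reaction, rate = k (independent of concentration).
Step 2: k = rate = 0.0789 mol/L·yr⁻¹.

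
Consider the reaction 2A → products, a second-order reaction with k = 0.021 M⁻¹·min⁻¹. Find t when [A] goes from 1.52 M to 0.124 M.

352.7 min

Step 1: For second-order: t = (1/[A] - 1/[A]₀)/k
Step 2: t = (1/0.124 - 1/1.52)/0.021
Step 3: t = (8.065 - 0.6579)/0.021
Step 4: t = 7.407/0.021 = 352.7 min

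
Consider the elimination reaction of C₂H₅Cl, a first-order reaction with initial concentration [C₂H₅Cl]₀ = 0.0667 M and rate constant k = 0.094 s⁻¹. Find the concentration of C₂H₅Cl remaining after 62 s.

0.0001964 M

Step 1: For a first-order reaction: [C₂H₅Cl] = [C₂H₅Cl]₀ × e^(-kt)
Step 2: [C₂H₅Cl] = 0.0667 × e^(-0.094 × 62)
Step 3: [C₂H₅Cl] = 0.0667 × e^(-5.828)
Step 4: [C₂H₅Cl] = 0.0667 × 0.00294396 = 0.0001964 M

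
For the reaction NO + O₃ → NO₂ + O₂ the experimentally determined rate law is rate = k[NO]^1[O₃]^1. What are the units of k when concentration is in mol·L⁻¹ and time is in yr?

(mol·L⁻¹)⁻¹·yr⁻¹

Step 1: Overall order = 1 + 1 = 2.
Step 2: rate has units mol·L⁻¹·yr⁻¹; [NO]^1[O₃]^1 has units (mol·L⁻¹)^2.
Step 3: k = rate/([NO]^1[O₃]^1), so units of k = (mol·L⁻¹)^(1-2)·yr⁻¹ = (mol·L⁻¹)⁻¹·yr⁻¹.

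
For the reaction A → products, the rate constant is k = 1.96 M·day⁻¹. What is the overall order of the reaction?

zeroth order (0)

Step 1: The units of k for an nth-order reaction are (concentration)^(1-n)·(time)⁻¹.
Step 2: Here k has units M·day⁻¹, so the concentration exponent is 1.
Step 3: 1 - n = 1 ⇒ n = 0. The reaction is zeroth order.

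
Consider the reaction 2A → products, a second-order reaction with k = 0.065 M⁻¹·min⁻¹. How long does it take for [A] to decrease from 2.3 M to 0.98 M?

9.01 min

Step 1: For second-order: t = (1/[A] - 1/[A]₀)/k
Step 2: t = (1/0.98 - 1/2.3)/0.065
Step 3: t = (1.02 - 0.4348)/0.065
Step 4: t = 0.5856/0.065 = 9.01 min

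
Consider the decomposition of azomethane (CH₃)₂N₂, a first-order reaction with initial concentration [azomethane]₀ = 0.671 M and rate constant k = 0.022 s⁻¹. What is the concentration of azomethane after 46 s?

0.2439 M

Step 1: For a first-order reaction: [azomethane] = [azomethane]₀ × e^(-kt)
Step 2: [azomethane] = 0.671 × e^(-0.022 × 46)
Step 3: [azomethane] = 0.671 × e^(-1.012)
Step 4: [azomethane] = 0.671 × 0.363491 = 0.2439 M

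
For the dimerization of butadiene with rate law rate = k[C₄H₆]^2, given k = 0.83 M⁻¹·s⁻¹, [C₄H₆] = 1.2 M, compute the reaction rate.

1.195 M/s

Step 1: Identify the rate law: rate = k[C₄H₆]^2
Step 2: Substitute values: rate = 0.83 × (1.2)^2
Step 3: Calculate: rate = 0.83 × 1.44 = 1.1952 M/s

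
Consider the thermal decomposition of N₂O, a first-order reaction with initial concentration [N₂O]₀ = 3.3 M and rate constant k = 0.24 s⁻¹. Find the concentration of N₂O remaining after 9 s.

0.3806 M

Step 1: For a first-order reaction: [N₂O] = [N₂O]₀ × e^(-kt)
Step 2: [N₂O] = 3.3 × e^(-0.24 × 9)
Step 3: [N₂O] = 3.3 × e^(-2.16)
Step 4: [N₂O] = 3.3 × 0.115325 = 0.3806 M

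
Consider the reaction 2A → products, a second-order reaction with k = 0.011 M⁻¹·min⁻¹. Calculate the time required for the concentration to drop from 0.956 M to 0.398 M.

133.3 min

Step 1: For second-order: t = (1/[A] - 1/[A]₀)/k
Step 2: t = (1/0.398 - 1/0.956)/0.011
Step 3: t = (2.513 - 1.046)/0.011
Step 4: t = 1.467/0.011 = 133.3 min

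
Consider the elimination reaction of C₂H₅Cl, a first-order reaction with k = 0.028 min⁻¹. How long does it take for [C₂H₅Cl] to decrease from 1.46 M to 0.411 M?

45.27 min

Step 1: For first-order: t = ln([C₂H₅Cl]₀/[C₂H₅Cl])/k
Step 2: t = ln(1.46/0.411)/0.028
Step 3: t = ln(3.552)/0.028
Step 4: t = 1.268/0.028 = 45.27 min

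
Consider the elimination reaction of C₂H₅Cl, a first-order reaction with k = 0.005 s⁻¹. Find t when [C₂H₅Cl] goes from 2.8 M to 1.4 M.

138.6 s

Step 1: For first-order: t = ln([C₂H₅Cl]₀/[C₂H₅Cl])/k
Step 2: t = ln(2.8/1.4)/0.005
Step 3: t = ln(2)/0.005
Step 4: t = 0.6931/0.005 = 138.6 s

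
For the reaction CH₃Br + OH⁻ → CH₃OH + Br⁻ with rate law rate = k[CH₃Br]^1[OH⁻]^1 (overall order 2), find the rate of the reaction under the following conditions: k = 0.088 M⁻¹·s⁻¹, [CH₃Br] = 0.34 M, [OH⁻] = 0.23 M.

0.006882 M/s

Step 1: The rate law is rate = k[CH₃Br]^1[OH⁻]^1, overall order = 1+1 = 2
Step 2: Substitute values: rate = 0.088 × (0.34)^1 × (0.23)^1
Step 3: rate = 0.088 × 0.34 × 0.23 = 0.0068816 M/s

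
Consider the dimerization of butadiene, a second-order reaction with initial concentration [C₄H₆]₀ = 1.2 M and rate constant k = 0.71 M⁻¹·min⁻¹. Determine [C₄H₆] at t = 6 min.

0.1963 M

Step 1: For a second-order reaction: 1/[C₄H₆] = 1/[C₄H₆]₀ + kt
Step 2: 1/[C₄H₆] = 1/1.2 + 0.71 × 6
Step 3: 1/[C₄H₆] = 0.8333 + 4.26 = 5.093
Step 4: [C₄H₆] = 1/5.093 = 0.1963 M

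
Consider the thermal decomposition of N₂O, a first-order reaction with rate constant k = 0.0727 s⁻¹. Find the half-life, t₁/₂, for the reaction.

9.534 s

Step 1: For a first-order reaction, t₁/₂ = ln(2)/k
Step 2: t₁/₂ = ln(2)/0.0727
Step 3: t₁/₂ = 0.6931/0.0727 = 9.534 s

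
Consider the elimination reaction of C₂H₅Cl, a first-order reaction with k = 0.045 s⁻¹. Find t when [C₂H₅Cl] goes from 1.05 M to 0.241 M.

32.71 s

Step 1: For first-order: t = ln([C₂H₅Cl]₀/[C₂H₅Cl])/k
Step 2: t = ln(1.05/0.241)/0.045
Step 3: t = ln(4.357)/0.045
Step 4: t = 1.472/0.045 = 32.71 s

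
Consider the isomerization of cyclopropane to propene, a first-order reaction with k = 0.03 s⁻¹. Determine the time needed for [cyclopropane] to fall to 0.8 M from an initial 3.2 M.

46.21 s

Step 1: For first-order: t = ln([cyclopropane]₀/[cyclopropane])/k
Step 2: t = ln(3.2/0.8)/0.03
Step 3: t = ln(4)/0.03
Step 4: t = 1.386/0.03 = 46.21 s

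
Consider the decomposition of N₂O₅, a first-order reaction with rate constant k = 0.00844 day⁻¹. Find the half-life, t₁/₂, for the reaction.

82.13 day

Step 1: For a first-order reaction, t₁/₂ = ln(2)/k
Step 2: t₁/₂ = ln(2)/0.00844
Step 3: t₁/₂ = 0.6931/0.00844 = 82.13 day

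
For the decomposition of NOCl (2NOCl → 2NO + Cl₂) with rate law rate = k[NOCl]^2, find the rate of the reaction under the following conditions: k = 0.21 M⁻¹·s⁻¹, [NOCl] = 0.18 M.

0.006804 M/s

Step 1: Identify the rate law: rate = k[NOCl]^2
Step 2: Substitute values: rate = 0.21 × (0.18)^2
Step 3: Calculate: rate = 0.21 × 0.0324 = 0.006804 M/s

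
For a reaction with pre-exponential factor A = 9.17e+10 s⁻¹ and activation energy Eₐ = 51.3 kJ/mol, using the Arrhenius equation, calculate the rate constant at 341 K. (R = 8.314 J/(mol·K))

1.27e+03 s⁻¹

Step 1: Use the Arrhenius equation: k = A × exp(-Eₐ/RT)
Step 2: Convert Eₐ to J/mol: 51.3 kJ/mol = 51300 J/mol
Step 3: Calculate the exponent: -Eₐ/(RT) = -51300/(8.314 × 341) = -18.09477
Step 4: k = 9.17e+10 × exp(-18.09477)
Step 5: k = 9.17e+10 × 1.38529e-08 = 1.2703e+03 s⁻¹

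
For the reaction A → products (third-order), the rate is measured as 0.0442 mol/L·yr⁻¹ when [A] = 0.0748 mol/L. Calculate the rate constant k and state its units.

105.6 (mol/L)⁻²·yr⁻¹

Step 1: rate = k[A]^3, so k = rate / [A]^3.
Step 2: k = 0.0442 / (0.0748)^3 = 0.0442 / 0.0004185.
Step 3: k = 105.6 (mol/L)⁻²·yr⁻¹.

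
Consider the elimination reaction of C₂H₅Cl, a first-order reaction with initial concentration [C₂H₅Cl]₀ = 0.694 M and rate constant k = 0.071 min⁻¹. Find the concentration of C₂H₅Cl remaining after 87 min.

0.001441 M

Step 1: For a first-order reaction: [C₂H₅Cl] = [C₂H₅Cl]₀ × e^(-kt)
Step 2: [C₂H₅Cl] = 0.694 × e^(-0.071 × 87)
Step 3: [C₂H₅Cl] = 0.694 × e^(-6.177)
Step 4: [C₂H₅Cl] = 0.694 × 0.00207665 = 0.001441 M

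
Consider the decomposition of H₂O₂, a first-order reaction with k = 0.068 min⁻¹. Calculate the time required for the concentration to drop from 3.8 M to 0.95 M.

20.39 min

Step 1: For first-order: t = ln([H₂O₂]₀/[H₂O₂])/k
Step 2: t = ln(3.8/0.95)/0.068
Step 3: t = ln(4)/0.068
Step 4: t = 1.386/0.068 = 20.39 min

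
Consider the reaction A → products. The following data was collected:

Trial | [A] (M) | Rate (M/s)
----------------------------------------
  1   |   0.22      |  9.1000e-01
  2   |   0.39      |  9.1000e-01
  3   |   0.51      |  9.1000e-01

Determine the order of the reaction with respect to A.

zeroth order (0)

Step 1: Compare trials - when concentration changes, rate stays constant.
Step 2: rate₂/rate₁ = 9.1000e-01/9.1000e-01 = 1
Step 3: [A]₂/[A]₁ = 0.39/0.22 = 1.773
Step 4: Since rate ratio ≈ (conc ratio)^0, the reaction is zeroth order.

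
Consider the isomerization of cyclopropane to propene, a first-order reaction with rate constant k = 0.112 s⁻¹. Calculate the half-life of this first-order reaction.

6.189 s

Step 1: For a first-order reaction, t₁/₂ = ln(2)/k
Step 2: t₁/₂ = ln(2)/0.112
Step 3: t₁/₂ = 0.6931/0.112 = 6.189 s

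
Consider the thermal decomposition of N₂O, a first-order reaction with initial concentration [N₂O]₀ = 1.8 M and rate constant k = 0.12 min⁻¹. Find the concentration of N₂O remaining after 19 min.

0.1841 M

Step 1: For a first-order reaction: [N₂O] = [N₂O]₀ × e^(-kt)
Step 2: [N₂O] = 1.8 × e^(-0.12 × 19)
Step 3: [N₂O] = 1.8 × e^(-2.28)
Step 4: [N₂O] = 1.8 × 0.102284 = 0.1841 M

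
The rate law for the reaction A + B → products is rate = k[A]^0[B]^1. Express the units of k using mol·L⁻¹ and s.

s⁻¹

Step 1: Overall order = 0 + 1 = 1.
Step 2: rate has units mol·L⁻¹·s⁻¹; [A]^0[B]^1 has units (mol·L⁻¹)^1.
Step 3: k = rate/([A]^0[B]^1), so units of k = (mol·L⁻¹)^(1-1)·s⁻¹ = s⁻¹.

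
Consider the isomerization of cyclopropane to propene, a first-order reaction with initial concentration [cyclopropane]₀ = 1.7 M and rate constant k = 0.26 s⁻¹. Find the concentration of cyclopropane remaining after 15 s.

0.03441 M

Step 1: For a first-order reaction: [cyclopropane] = [cyclopropane]₀ × e^(-kt)
Step 2: [cyclopropane] = 1.7 × e^(-0.26 × 15)
Step 3: [cyclopropane] = 1.7 × e^(-3.9)
Step 4: [cyclopropane] = 1.7 × 0.0202419 = 0.03441 M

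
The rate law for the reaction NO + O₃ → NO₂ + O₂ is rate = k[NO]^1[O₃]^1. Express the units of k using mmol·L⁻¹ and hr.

(mmol·L⁻¹)⁻¹·hr⁻¹

Step 1: Overall order = 1 + 1 = 2.
Step 2: rate has units mmol·L⁻¹·hr⁻¹; [NO]^1[O₃]^1 has units (mmol·L⁻¹)^2.
Step 3: k = rate/([NO]^1[O₃]^1), so units of k = (mmol·L⁻¹)^(1-2)·hr⁻¹ = (mmol·L⁻¹)⁻¹·hr⁻¹.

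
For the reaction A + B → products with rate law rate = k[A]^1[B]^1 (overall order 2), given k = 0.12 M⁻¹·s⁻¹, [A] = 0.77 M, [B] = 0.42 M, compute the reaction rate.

0.03881 M/s

Step 1: The rate law is rate = k[A]^1[B]^1, overall order = 1+1 = 2
Step 2: Substitute values: rate = 0.12 × (0.77)^1 × (0.42)^1
Step 3: rate = 0.12 × 0.77 × 0.42 = 0.038808 M/s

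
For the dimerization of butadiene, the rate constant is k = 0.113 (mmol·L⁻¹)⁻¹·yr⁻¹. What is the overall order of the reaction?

second order (2)

Step 1: The units of k for an nth-order reaction are (concentration)^(1-n)·(time)⁻¹.
Step 2: Here k has units (mmol·L⁻¹)⁻¹·yr⁻¹, so the concentration exponent is -1.
Step 3: 1 - n = -1 ⇒ n = 2. The reaction is second order.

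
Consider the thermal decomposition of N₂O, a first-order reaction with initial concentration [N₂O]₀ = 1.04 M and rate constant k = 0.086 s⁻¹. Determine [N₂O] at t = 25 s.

0.1211 M

Step 1: For a first-order reaction: [N₂O] = [N₂O]₀ × e^(-kt)
Step 2: [N₂O] = 1.04 × e^(-0.086 × 25)
Step 3: [N₂O] = 1.04 × e^(-2.15)
Step 4: [N₂O] = 1.04 × 0.116484 = 0.1211 M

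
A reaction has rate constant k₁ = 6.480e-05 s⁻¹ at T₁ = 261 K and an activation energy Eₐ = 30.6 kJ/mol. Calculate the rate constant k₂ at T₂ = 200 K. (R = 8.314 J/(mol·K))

8.784e-07 s⁻¹

Step 1: Use the two-temperature Arrhenius form: ln(k₂/k₁) = -Eₐ/R × (1/T₂ - 1/T₁)
Step 2: Convert Eₐ to J/mol: 30.6 kJ/mol = 30600 J/mol
Step 3: 1/T₂ - 1/T₁ = 1/200 - 1/261 = 1.168582e-03 K⁻¹
Step 4: ln(k₂/k₁) = -30600/8.314 × 1.168582e-03 = -4.30101
Step 5: k₂ = k₁ × exp(-4.30101) = 6.480e-05 × 1.35549e-02 = 8.784e-07 s⁻¹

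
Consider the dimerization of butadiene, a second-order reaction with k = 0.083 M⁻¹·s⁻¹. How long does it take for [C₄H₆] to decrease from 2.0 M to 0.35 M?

28.4 s

Step 1: For second-order: t = (1/[C₄H₆] - 1/[C₄H₆]₀)/k
Step 2: t = (1/0.35 - 1/2.0)/0.083
Step 3: t = (2.857 - 0.5)/0.083
Step 4: t = 2.357/0.083 = 28.4 s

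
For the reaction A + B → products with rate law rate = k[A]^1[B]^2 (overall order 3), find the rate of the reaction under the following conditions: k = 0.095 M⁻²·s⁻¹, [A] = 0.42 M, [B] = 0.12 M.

0.0005746 M/s

Step 1: The rate law is rate = k[A]^1[B]^2, overall order = 1+2 = 3
Step 2: Substitute values: rate = 0.095 × (0.42)^1 × (0.12)^2
Step 3: rate = 0.095 × 0.42 × 0.0144 = 0.00057456 M/s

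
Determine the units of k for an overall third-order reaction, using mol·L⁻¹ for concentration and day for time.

(mol·L⁻¹)⁻²·day⁻¹

Step 1: For overall order n, rate = k × (concentration)^n.
Step 2: Rate has units mol·L⁻¹·day⁻¹; concentration term has units (mol·L⁻¹)^3.
Step 3: k = rate / (concentration)^n, so units of k = (mol·L⁻¹)^(1-3)·day⁻¹ = (mol·L⁻¹)⁻²·day⁻¹.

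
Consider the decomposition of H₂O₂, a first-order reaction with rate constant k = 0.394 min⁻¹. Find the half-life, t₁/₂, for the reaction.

1.759 min

Step 1: For a first-order reaction, t₁/₂ = ln(2)/k
Step 2: t₁/₂ = ln(2)/0.394
Step 3: t₁/₂ = 0.6931/0.394 = 1.759 min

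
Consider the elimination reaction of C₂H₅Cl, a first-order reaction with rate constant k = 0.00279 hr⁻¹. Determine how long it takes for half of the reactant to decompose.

248.4 hr

Step 1: For a first-order reaction, t₁/₂ = ln(2)/k
Step 2: t₁/₂ = ln(2)/0.00279
Step 3: t₁/₂ = 0.6931/0.00279 = 248.4 hr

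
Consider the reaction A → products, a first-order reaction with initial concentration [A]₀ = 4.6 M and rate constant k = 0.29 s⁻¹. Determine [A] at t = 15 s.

0.05937 M

Step 1: For a first-order reaction: [A] = [A]₀ × e^(-kt)
Step 2: [A] = 4.6 × e^(-0.29 × 15)
Step 3: [A] = 4.6 × e^(-4.35)
Step 4: [A] = 4.6 × 0.0129068 = 0.05937 M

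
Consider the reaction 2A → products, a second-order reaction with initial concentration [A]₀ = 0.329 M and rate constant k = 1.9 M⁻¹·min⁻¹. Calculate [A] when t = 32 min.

0.01566 M

Step 1: For a second-order reaction: 1/[A] = 1/[A]₀ + kt
Step 2: 1/[A] = 1/0.329 + 1.9 × 32
Step 3: 1/[A] = 3.04 + 60.8 = 63.84
Step 4: [A] = 1/63.84 = 0.01566 M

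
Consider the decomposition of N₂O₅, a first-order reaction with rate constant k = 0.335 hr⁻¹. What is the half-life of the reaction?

2.069 hr

Step 1: For a first-order reaction, t₁/₂ = ln(2)/k
Step 2: t₁/₂ = ln(2)/0.335
Step 3: t₁/₂ = 0.6931/0.335 = 2.069 hr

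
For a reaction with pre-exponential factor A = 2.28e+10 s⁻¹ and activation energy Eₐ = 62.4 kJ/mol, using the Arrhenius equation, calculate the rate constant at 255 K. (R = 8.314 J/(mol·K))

3.76e-03 s⁻¹

Step 1: Use the Arrhenius equation: k = A × exp(-Eₐ/RT)
Step 2: Convert Eₐ to J/mol: 62.4 kJ/mol = 62400 J/mol
Step 3: Calculate the exponent: -Eₐ/(RT) = -62400/(8.314 × 255) = -29.43299
Step 4: k = 2.28e+10 × exp(-29.43299)
Step 5: k = 2.28e+10 × 1.64974e-13 = 3.7614e-03 s⁻¹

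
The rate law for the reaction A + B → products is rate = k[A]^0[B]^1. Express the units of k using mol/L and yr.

yr⁻¹

Step 1: Overall order = 0 + 1 = 1.
Step 2: rate has units mol/L·yr⁻¹; [A]^0[B]^1 has units (mol/L)^1.
Step 3: k = rate/([A]^0[B]^1), so units of k = (mol/L)^(1-1)·yr⁻¹ = yr⁻¹.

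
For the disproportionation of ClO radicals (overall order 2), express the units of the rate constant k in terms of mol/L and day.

(mol/L)⁻¹·day⁻¹

Step 1: For overall order n, rate = k × (concentration)^n.
Step 2: Rate has units mol/L·day⁻¹; concentration term has units (mol/L)^2.
Step 3: k = rate / (concentration)^n, so units of k = (mol/L)^(1-2)·day⁻¹ = (mol/L)⁻¹·day⁻¹.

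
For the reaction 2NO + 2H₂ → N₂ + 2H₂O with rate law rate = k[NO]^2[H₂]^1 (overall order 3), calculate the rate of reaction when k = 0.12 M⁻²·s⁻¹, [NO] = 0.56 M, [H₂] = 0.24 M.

0.009032 M/s

Step 1: The rate law is rate = k[NO]^2[H₂]^1, overall order = 2+1 = 3
Step 2: Substitute values: rate = 0.12 × (0.56)^2 × (0.24)^1
Step 3: rate = 0.12 × 0.3136 × 0.24 = 0.00903168 M/s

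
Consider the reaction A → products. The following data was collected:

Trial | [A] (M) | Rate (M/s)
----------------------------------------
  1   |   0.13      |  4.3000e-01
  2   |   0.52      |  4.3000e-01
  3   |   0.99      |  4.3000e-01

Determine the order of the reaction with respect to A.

zeroth order (0)

Step 1: Compare trials - when concentration changes, rate stays constant.
Step 2: rate₂/rate₁ = 4.3000e-01/4.3000e-01 = 1
Step 3: [A]₂/[A]₁ = 0.52/0.13 = 4
Step 4: Since rate ratio ≈ (conc ratio)^0, the reaction is zeroth order.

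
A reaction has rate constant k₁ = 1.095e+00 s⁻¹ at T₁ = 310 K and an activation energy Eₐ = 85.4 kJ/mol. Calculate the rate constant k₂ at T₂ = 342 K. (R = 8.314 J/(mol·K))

2.432e+01 s⁻¹

Step 1: Use the two-temperature Arrhenius form: ln(k₂/k₁) = -Eₐ/R × (1/T₂ - 1/T₁)
Step 2: Convert Eₐ to J/mol: 85.4 kJ/mol = 85400 J/mol
Step 3: 1/T₂ - 1/T₁ = 1/342 - 1/310 = -3.018298e-04 K⁻¹
Step 4: ln(k₂/k₁) = -85400/8.314 × -3.018298e-04 = 3.10034
Step 5: k₂ = k₁ × exp(3.10034) = 1.095e+00 × 2.22055e+01 = 2.432e+01 s⁻¹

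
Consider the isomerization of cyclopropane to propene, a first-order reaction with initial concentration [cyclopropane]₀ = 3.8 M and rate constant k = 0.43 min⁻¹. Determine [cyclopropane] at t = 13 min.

0.01419 M

Step 1: For a first-order reaction: [cyclopropane] = [cyclopropane]₀ × e^(-kt)
Step 2: [cyclopropane] = 3.8 × e^(-0.43 × 13)
Step 3: [cyclopropane] = 3.8 × e^(-5.59)
Step 4: [cyclopropane] = 3.8 × 0.00373503 = 0.01419 M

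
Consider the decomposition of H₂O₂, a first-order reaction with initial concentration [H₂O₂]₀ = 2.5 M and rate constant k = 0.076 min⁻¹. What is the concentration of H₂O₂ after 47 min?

0.07025 M

Step 1: For a first-order reaction: [H₂O₂] = [H₂O₂]₀ × e^(-kt)
Step 2: [H₂O₂] = 2.5 × e^(-0.076 × 47)
Step 3: [H₂O₂] = 2.5 × e^(-3.572)
Step 4: [H₂O₂] = 2.5 × 0.0280996 = 0.07025 M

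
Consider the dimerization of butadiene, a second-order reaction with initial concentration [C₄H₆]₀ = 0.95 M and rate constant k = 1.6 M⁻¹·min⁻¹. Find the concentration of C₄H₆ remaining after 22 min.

0.02758 M

Step 1: For a second-order reaction: 1/[C₄H₆] = 1/[C₄H₆]₀ + kt
Step 2: 1/[C₄H₆] = 1/0.95 + 1.6 × 22
Step 3: 1/[C₄H₆] = 1.053 + 35.2 = 36.25
Step 4: [C₄H₆] = 1/36.25 = 0.02758 M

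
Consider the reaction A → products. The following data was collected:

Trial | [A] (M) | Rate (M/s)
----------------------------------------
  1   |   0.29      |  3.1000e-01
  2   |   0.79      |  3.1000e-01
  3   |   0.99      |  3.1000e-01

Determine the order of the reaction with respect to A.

zeroth order (0)

Step 1: Compare trials - when concentration changes, rate stays constant.
Step 2: rate₂/rate₁ = 3.1000e-01/3.1000e-01 = 1
Step 3: [A]₂/[A]₁ = 0.79/0.29 = 2.724
Step 4: Since rate ratio ≈ (conc ratio)^0, the reaction is zeroth order.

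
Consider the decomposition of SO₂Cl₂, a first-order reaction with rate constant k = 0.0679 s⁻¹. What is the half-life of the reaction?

10.21 s

Step 1: For a first-order reaction, t₁/₂ = ln(2)/k
Step 2: t₁/₂ = ln(2)/0.0679
Step 3: t₁/₂ = 0.6931/0.0679 = 10.21 s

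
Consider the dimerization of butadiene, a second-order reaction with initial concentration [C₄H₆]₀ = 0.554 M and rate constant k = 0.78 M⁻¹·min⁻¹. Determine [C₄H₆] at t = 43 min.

0.02829 M

Step 1: For a second-order reaction: 1/[C₄H₆] = 1/[C₄H₆]₀ + kt
Step 2: 1/[C₄H₆] = 1/0.554 + 0.78 × 43
Step 3: 1/[C₄H₆] = 1.805 + 33.54 = 35.35
Step 4: [C₄H₆] = 1/35.35 = 0.02829 M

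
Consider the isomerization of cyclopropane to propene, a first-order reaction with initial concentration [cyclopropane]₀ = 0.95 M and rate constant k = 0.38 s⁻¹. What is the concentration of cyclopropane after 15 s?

0.003179 M

Step 1: For a first-order reaction: [cyclopropane] = [cyclopropane]₀ × e^(-kt)
Step 2: [cyclopropane] = 0.95 × e^(-0.38 × 15)
Step 3: [cyclopropane] = 0.95 × e^(-5.7)
Step 4: [cyclopropane] = 0.95 × 0.00334597 = 0.003179 M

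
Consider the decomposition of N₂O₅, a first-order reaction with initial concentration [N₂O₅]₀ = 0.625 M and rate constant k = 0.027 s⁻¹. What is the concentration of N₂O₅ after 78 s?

0.07608 M

Step 1: For a first-order reaction: [N₂O₅] = [N₂O₅]₀ × e^(-kt)
Step 2: [N₂O₅] = 0.625 × e^(-0.027 × 78)
Step 3: [N₂O₅] = 0.625 × e^(-2.106)
Step 4: [N₂O₅] = 0.625 × 0.121724 = 0.07608 M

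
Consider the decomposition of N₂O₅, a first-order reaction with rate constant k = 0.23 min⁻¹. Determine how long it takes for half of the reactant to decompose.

3.014 min

Step 1: For a first-order reaction, t₁/₂ = ln(2)/k
Step 2: t₁/₂ = ln(2)/0.23
Step 3: t₁/₂ = 0.6931/0.23 = 3.014 min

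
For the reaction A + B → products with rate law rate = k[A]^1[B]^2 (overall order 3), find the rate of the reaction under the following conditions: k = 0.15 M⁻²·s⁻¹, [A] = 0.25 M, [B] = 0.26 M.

0.002535 M/s

Step 1: The rate law is rate = k[A]^1[B]^2, overall order = 1+2 = 3
Step 2: Substitute values: rate = 0.15 × (0.25)^1 × (0.26)^2
Step 3: rate = 0.15 × 0.25 × 0.0676 = 0.002535 M/s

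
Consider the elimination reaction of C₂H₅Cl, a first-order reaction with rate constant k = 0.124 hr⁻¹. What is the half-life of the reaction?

5.59 hr

Step 1: For a first-order reaction, t₁/₂ = ln(2)/k
Step 2: t₁/₂ = ln(2)/0.124
Step 3: t₁/₂ = 0.6931/0.124 = 5.59 hr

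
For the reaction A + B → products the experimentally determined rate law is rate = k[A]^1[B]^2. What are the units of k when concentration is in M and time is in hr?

M⁻²·hr⁻¹

Step 1: Overall order = 1 + 2 = 3.
Step 2: rate has units M·hr⁻¹; [A]^1[B]^2 has units M^3.
Step 3: k = rate/([A]^1[B]^2), so units of k = M^(1-3)·hr⁻¹ = M⁻²·hr⁻¹.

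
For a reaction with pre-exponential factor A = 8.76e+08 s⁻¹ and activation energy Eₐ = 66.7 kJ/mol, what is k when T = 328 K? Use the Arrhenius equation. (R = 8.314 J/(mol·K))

2.09e-02 s⁻¹

Step 1: Use the Arrhenius equation: k = A × exp(-Eₐ/RT)
Step 2: Convert Eₐ to J/mol: 66.7 kJ/mol = 66700 J/mol
Step 3: Calculate the exponent: -Eₐ/(RT) = -66700/(8.314 × 328) = -24.45918
Step 4: k = 8.76e+08 × exp(-24.45918)
Step 5: k = 8.76e+08 × 2.38514e-11 = 2.0894e-02 s⁻¹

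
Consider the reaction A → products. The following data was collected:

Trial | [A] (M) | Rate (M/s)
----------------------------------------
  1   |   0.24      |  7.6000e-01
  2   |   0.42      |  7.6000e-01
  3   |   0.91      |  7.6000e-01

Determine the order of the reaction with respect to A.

zeroth order (0)

Step 1: Compare trials - when concentration changes, rate stays constant.
Step 2: rate₂/rate₁ = 7.6000e-01/7.6000e-01 = 1
Step 3: [A]₂/[A]₁ = 0.42/0.24 = 1.75
Step 4: Since rate ratio ≈ (conc ratio)^0, the reaction is zeroth order.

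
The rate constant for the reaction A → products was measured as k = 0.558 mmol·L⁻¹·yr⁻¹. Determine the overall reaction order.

zeroth order (0)

Step 1: The units of k for an nth-order reaction are (concentration)^(1-n)·(time)⁻¹.
Step 2: Here k has units mmol·L⁻¹·yr⁻¹, so the concentration exponent is 1.
Step 3: 1 - n = 1 ⇒ n = 0. The reaction is zeroth order.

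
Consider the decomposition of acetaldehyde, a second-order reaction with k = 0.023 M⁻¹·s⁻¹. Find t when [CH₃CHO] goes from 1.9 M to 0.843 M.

28.69 s

Step 1: For second-order: t = (1/[CH₃CHO] - 1/[CH₃CHO]₀)/k
Step 2: t = (1/0.843 - 1/1.9)/0.023
Step 3: t = (1.186 - 0.5263)/0.023
Step 4: t = 0.6599/0.023 = 28.69 s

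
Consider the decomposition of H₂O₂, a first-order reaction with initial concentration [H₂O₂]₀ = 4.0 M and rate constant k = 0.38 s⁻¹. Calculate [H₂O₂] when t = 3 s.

1.279 M

Step 1: For a first-order reaction: [H₂O₂] = [H₂O₂]₀ × e^(-kt)
Step 2: [H₂O₂] = 4.0 × e^(-0.38 × 3)
Step 3: [H₂O₂] = 4.0 × e^(-1.14)
Step 4: [H₂O₂] = 4.0 × 0.319819 = 1.279 M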